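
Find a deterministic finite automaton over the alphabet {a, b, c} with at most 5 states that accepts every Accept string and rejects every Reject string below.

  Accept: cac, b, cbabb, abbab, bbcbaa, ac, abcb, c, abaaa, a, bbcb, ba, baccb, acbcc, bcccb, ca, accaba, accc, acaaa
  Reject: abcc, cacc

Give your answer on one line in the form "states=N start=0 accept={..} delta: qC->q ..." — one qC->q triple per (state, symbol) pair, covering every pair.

Fold the examples into a partial DFA from state 0: repeatedly fix the first undefined (state, symbol) met by the shortest-then-alphabetical prefix, trying targets in increasing order and rejecting any under which an Accept and a Reject string meet in one state with the same remainder; add a state when all current targets are rejected. Accepting states are where Accept strings end.
a: 0a undefined. 0a->0: ok.
b: 0b undefined. 0b->0: ok.
c: 0c undefined. 0c->0: no, cac/abcc meet in 0. Open state 1: 0c->1.
ca: 1a undefined. 1a->0: ok.
cb: 1b undefined. 1b->0: no, acbcc/abcc meet in 1 with "c" left. 1b->1: ok.
acc: 1c undefined. 1c->0: no, b/abcc meet in 0. 1c->1: no, cac/abcc meet in 1. Open state 2: 1c->2.
acca: 2a undefined. 2a->0: ok.
accc: 2c undefined. 2c->0: ok.
baccb: 2b undefined. 2b->0: ok.
All examples now run through 3 states with every (state, symbol) defined. Accept strings end in {0,1}, Reject strings end in {2}; accept={0,1}.

states=3 start=0 accept={0,1} delta: 0a->0 0b->0 0c->1 1a->0 1b->1 1c->2 2a->0 2b->0 2c->0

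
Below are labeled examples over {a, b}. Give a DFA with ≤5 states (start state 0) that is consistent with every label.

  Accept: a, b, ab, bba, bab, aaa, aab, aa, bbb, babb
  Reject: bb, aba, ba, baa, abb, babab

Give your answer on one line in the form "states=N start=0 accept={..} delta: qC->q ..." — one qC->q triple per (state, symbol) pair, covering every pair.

Fold the examples into a partial DFA from state 0: repeatedly fix the first undefined (state, symbol) met by the shortest-then-alphabetical prefix, trying targets in increasing order and rejecting any under which an Accept and a Reject string meet in one state with the same remainder; add a state when all current targets are rejected. Accepting states are where Accept strings end.
a: 0a undefined. 0a->0: ok.
b: 0b undefined. 0b->0: no, a/bb meet in 0. Open state 1: 0b->1.
ba: 1a undefined. 1a->0: no, a/aba meet in 0. 1a->1: no, b/aba meet in 1. Open state 2: 1a->2.
bb: 1b undefined. 1b->0: no, a/bb meet in 0. 1b->1: no, b/bb meet in 1. 1b->2: no, bba/baa meet in 2 with "a" left. Open state 3: 1b->3.
baa: 2a undefined. 2a->0: no, a/baa meet in 0. 2a->1: no, b/baa meet in 1. 2a->2: ok.
bab: 2b undefined. 2b->0: no, b/babab meet in 1. 2b->1: no, b/babab meet in 1. 2b->2: no, bab/aba meet in 2. 2b->3: no, bab/bb meet in 3. Open state 4: 2b->4.
bba: 3a undefined. 3a->0: ok.
bbb: 3b undefined. 3b->0: ok.
baba: 4a undefined. 4a->0: no, b/babab meet in 1. 4a->1: ok.
babb: 4b undefined. 4b->0: ok.
All examples now run through 5 states with every (state, symbol) defined. Accept strings end in {0,1,4}, Reject strings end in {2,3}; accept={0,1,4}.

states=5 start=0 accept={0,1,4} delta: 0a->0 0b->1 1a->2 1b->3 2a->2 2b->4 3a->0 3b->0 4a->1 4b->0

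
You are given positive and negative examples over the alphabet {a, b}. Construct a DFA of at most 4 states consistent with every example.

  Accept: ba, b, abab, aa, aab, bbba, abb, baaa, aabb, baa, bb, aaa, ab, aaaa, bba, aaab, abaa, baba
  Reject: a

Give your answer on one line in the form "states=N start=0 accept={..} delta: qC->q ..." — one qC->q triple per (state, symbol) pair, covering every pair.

states=3 start=0 accept={0,2} delta: 0a->1 0b->2 1a->2 1b->0 2a->2 2b->2

Grow the machine one transition at a time. Run the examples from 0; the earliest place one falls off (shortest prefix, ties alphabetical) gets sent to the lowest-numbered state that keeps every Accept/Reject pair distinguishable — a pair clashes when both reach the same state with identical unread suffix — and to a fresh state only if none does.
a: 0a undefined. 0a->0: no, aa/a meet in 0. Open state 1: 0a->1.
b: 0b undefined. 0b->0: no, ba/a meet in 1. 0b->1: no, b/a meet in 1. Open state 2: 0b->2.
aa: 1a undefined. 1a->0: no, aaa/a meet in 1. 1a->1: no, aa/a meet in 1. 1a->2: ok.
ab: 1b undefined. 1b->0: ok.
ba: 2a undefined. 2a->0: no, baa/a meet in 1. 2a->1: no, ba/a meet in 1. 2a->2: ok.
bb: 2b undefined. 2b->0: no, bba/a meet in 1. 2b->1: no, aab/a meet in 1. 2b->2: ok.
All examples now run through 3 states with every (state, symbol) defined. Accept strings end in {0,2}, Reject strings end in {1}; accept={0,2}.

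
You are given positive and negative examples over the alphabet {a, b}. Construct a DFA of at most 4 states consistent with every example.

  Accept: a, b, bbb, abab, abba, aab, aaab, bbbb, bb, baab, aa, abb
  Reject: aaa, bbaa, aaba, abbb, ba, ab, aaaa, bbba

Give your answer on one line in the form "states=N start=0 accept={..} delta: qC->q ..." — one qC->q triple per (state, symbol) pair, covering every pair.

State merging on the prefix tree: take the shortest (then alphabetical) example prefix whose next move is undefined and point that move at state 0, else 1, else 2, ...; a target is out if some Accept/Reject pair would then sit in one state with the same input left (inseparable). If every existing state is out, open a new one.
a: 0a undefined. 0a->0: no, a/aaa meet in 0. Open state 1: 0a->1.
b: 0b undefined. 0b->0: no, a/ba meet in 1. 0b->1: no, abba/bbba meet in 1 with "bba" left. Open state 2: 0b->2.
aa: 1a undefined. 1a->0: no, a/aaa meet in 1. 1a->1: no, a/aaa meet in 1. 1a->2: ok.
ab: 1b undefined. 1b->0: no, abab/ab meet in 0. 1b->1: no, a/abbb meet in 1. 1b->2: no, b/ab meet in 2. Open state 3: 1b->3.
ba: 2a undefined. 2a->0: no, a/aaaa meet in 1. 2a->1: no, a/aaa meet in 1. 2a->2: no, b/aaa meet in 2. 2a->3: ok.
bb: 2b undefined. 2b->0: no, a/aaba meet in 1. 2b->1: no, b/aaba meet in 2. 2b->2: ok.
aba: 3a undefined. 3a->0: ok.
abb: 3b undefined. 3b->0: no, b/abbb meet in 2. 3b->1: ok.
All examples now run through 4 states with every (state, symbol) defined. Accept strings end in {1,2}, Reject strings end in {0,3}; accept={1,2}.

states=4 start=0 accept={1,2} delta: 0a->1 0b->2 1a->2 1b->3 2a->3 2b->2 3a->0 3b->1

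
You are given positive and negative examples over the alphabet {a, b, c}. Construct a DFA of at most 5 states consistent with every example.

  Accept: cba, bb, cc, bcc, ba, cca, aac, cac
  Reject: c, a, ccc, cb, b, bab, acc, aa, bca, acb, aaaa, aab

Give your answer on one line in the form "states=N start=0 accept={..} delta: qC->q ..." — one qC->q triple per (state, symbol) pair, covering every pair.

Fold the examples into a partial DFA from state 0: repeatedly fix the first undefined (state, symbol) met by the shortest-then-alphabetical prefix, trying targets in increasing order and rejecting any under which an Accept and a Reject string meet in one state with the same remainder; add a state when all current targets are rejected. Accepting states are where Accept strings end.
a: 0a undefined. 0a->0: no, cc/acc meet in 0 with "cc" left. Open state 1: 0a->1.
b: 0b undefined. 0b->0: no, bb/b meet in 0. 0b->1: no, bcc/acc meet in 1 with "cc" left. Open state 2: 0b->2.
c: 0c undefined. 0c->0: no, cc/c meet in 0. 0c->1: ok.
aa: 1a undefined. 1a->0: no, aac/c meet in 1. 1a->1: ok.
ac: 1c undefined. 1c->0: no, cca/c meet in 1. 1c->1: no, cc/c meet in 1. 1c->2: no, bb/acb meet in 2 with "b" left. Open state 3: 1c->3.
ba: 2a undefined. 2a->0: ok.
bb: 2b undefined. 2b->0: ok.
bc: 2c undefined. 2c->0: no, bcc/c meet in 1. 2c->1: ok.
cb: 1b undefined. 1b->0: no, cba/c meet in 1. 1b->1: no, cba/c meet in 1. 1b->2: ok.
acb: 3b undefined. 3b->0: no, cba/acb meet in 0. 3b->1: ok.
acc: 3c undefined. 3c->0: no, cba/ccc meet in 0. 3c->1: ok.
cca: 3a undefined. 3a->0: ok.
All examples now run through 4 states with every (state, symbol) defined. Accept strings end in {0,3}, Reject strings end in {1,2}; accept={0,3}.

states=4 start=0 accept={0,3} delta: 0a->1 0b->2 0c->1 1a->1 1b->2 1c->3 2a->0 2b->0 2c->1 3a->0 3b->1 3c->1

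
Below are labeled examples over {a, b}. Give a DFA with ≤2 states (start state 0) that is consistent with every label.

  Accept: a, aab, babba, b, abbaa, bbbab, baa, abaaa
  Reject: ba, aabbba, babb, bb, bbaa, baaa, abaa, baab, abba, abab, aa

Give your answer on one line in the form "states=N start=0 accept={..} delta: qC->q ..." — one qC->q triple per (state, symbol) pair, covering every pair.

Grow the machine one transition at a time. Run the examples from 0; the earliest place one falls off (shortest prefix, ties alphabetical) gets sent to the lowest-numbered state that keeps every Accept/Reject pair distinguishable — a pair clashes when both reach the same state with identical unread suffix — and to a fresh state only if none does.
a: 0a undefined. 0a->0: no, a/aa meet in 0. Open state 1: 0a->1.
b: 0b undefined. 0b->0: no, a/ba meet in 1. 0b->1: ok.
aa: 1a undefined. 1a->0: ok.
ab: 1b undefined. 1b->0: ok.
All examples now run through 2 states with every (state, symbol) defined. Accept strings end in {1}, Reject strings end in {0}; accept={1}.

states=2 start=0 accept={1} delta: 0a->1 0b->1 1a->0 1b->0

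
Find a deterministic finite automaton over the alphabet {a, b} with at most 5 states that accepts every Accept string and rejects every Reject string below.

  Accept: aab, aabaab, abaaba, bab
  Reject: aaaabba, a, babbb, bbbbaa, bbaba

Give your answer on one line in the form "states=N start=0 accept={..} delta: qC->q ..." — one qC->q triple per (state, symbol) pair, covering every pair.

states=4 start=0 accept={1,3} delta: 0a->0 0b->1 1a->2 1b->0 2a->2 2b->3 3a->1 3b->1

Grow the machine one transition at a time. Run the examples from 0; the earliest place one falls off (shortest prefix, ties alphabetical) gets sent to the lowest-numbered state that keeps every Accept/Reject pair distinguishable — a pair clashes when both reach the same state with identical unread suffix — and to a fresh state only if none does.
a: 0a undefined. 0a->0: ok.
b: 0b undefined. 0b->0: no, aab/aaaabba meet in 0. Open state 1: 0b->1.
ba: 1a undefined. 1a->0: no, abaaba/a meet in 0. 1a->1: no, abaaba/aaaabba meet in 1 with "ba" left. Open state 2: 1a->2.
bb: 1b undefined. 1b->0: ok.
bab: 2b undefined. 2b->0: no, bab/aaaabba meet in 0. 2b->1: no, aab/babbb meet in 1. 2b->2: no, bab/babbb meet in 2. Open state 3: 2b->3.
abaa: 2a undefined. 2a->0: no, abaaba/bbaba meet in 2. 2a->1: no, aabaab/aaaabba meet in 0. 2a->2: ok.
babb: 3b undefined. 3b->0: no, aab/babbb meet in 1. 3b->1: ok.
abaaba: 3a undefined. 3a->0: no, abaaba/aaaabba meet in 0. 3a->1: ok.
All examples now run through 4 states with every (state, symbol) defined. Accept strings end in {1,3}, Reject strings end in {0,2}; accept={1,3}.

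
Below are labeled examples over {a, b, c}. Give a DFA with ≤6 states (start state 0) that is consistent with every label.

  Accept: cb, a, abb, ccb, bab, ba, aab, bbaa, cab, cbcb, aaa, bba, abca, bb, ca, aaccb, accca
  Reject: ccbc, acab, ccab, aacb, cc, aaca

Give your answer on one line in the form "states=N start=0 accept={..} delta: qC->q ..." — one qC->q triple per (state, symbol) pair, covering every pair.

State merging on the prefix tree: take the shortest (then alphabetical) example prefix whose next move is undefined and point that move at state 0, else 1, else 2, ...; a target is out if some Accept/Reject pair would then sit in one state with the same input left (inseparable). If every existing state is out, open a new one.
a: 0a undefined. 0a->0: no, cb/aacb meet in 0 with "cb" left. Open state 1: 0a->1.
b: 0b undefined. 0b->0: ok.
c: 0c undefined. 0c->0: no, cb/ccbc meet in 0. 0c->1: ok.
aa: 1a undefined. 1a->0: no, cb/aacb meet in 1 with "b" left. 1a->1: no, ccb/aacb meet in 1 with "cb" left. Open state 2: 1a->2.
ab: 1b undefined. 1b->0: ok.
ac: 1c undefined. 1c->0: no, cb/acab meet in 0. 1c->1: no, a/ccbc meet in 1. 1c->2: no, bbaa/cc meet in 2. Open state 3: 1c->3.
aaa: 2a undefined. 2a->0: ok.
aab: 2b undefined. 2b->0: ok.
aac: 2c undefined. 2c->0: no, cb/aacb meet in 0. 2c->1: no, cb/aacb meet in 0. 2c->2: no, cb/aacb meet in 0. 2c->3: no, ccb/aacb meet in 3 with "b" left. Open state 4: 2c->4.
aca: 3a undefined. 3a->0: no, cb/acab meet in 0. 3a->1: no, cb/acab meet in 0. 3a->2: no, cb/acab meet in 0. 3a->3: no, ccb/acab meet in 3 with "b" left. 3a->4: ok.
acc: 3c undefined. 3c->0: ok.
ccb: 3b undefined. 3b->0: no, a/ccbc meet in 1. 3b->1: ok.
aaca: 4a undefined. 4a->0: no, cb/aaca meet in 0. 4a->1: no, a/aaca meet in 1. 4a->2: no, bbaa/aaca meet in 2. 4a->3: ok.
aacb: 4b undefined. 4b->0: no, cb/acab meet in 0. 4b->1: no, a/acab meet in 1. 4b->2: no, bbaa/acab meet in 2. 4b->3: ok.
aacc: 4c undefined. 4c->0: ok.
All examples now run through 5 states with every (state, symbol) defined. Accept strings end in {0,1,2}, Reject strings end in {3}; accept={0,1,2}.

states=5 start=0 accept={0,1,2} delta: 0a->1 0b->0 0c->1 1a->2 1b->0 1c->3 2a->0 2b->0 2c->4 3a->4 3b->1 3c->0 4a->3 4b->3 4c->0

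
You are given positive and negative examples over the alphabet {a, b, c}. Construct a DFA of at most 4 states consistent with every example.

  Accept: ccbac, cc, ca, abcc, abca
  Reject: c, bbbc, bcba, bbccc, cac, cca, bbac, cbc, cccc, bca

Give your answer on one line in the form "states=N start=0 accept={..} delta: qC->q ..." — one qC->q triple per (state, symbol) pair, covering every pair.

Grow the machine one transition at a time. Run the examples from 0; the earliest place one falls off (shortest prefix, ties alphabetical) gets sent to the lowest-numbered state that keeps every Accept/Reject pair distinguishable — a pair clashes when both reach the same state with identical unread suffix — and to a fresh state only if none does.
a: 0a undefined. 0a->0: no, abca/bca meet in 0 with "bca" left. Open state 1: 0a->1.
b: 0b undefined. 0b->0: no, ca/bca meet in 0 with "ca" left. 0b->1: ok.
c: 0c undefined. 0c->0: no, cc/c meet in 0. 0c->1: ok.
ab: 1b undefined. 1b->0: no, cc/bbbc meet in 1 with "c" left. 1b->1: no, cc/bbbc meet in 1 with "c" left. Open state 2: 1b->2.
bc: 1c undefined. 1c->0: no, ccbac/cac meet in 1 with "ac" left. 1c->1: no, ccbac/bbac meet in 2 with "ac" left. 1c->2: no, abcc/cccc meet in 2 with "cc" left. Open state 3: 1c->3.
ca: 1a undefined. 1a->0: ok.
abc: 2c undefined. 2c->0: no, cc/bbccc meet in 3. 2c->1: ok.
bba: 2a undefined. 2a->0: ok.
bbb: 2b undefined. 2b->0: ok.
bca: 3a undefined. 3a->0: no, ca/cca meet in 0. 3a->1: ok.
bcb: 3b undefined. 3b->0: ok.
ccc: 3c undefined. 3c->0: no, ca/bbccc meet in 0. 3c->1: no, ccbac/cccc meet in 3. 3c->2: ok.
All examples now run through 4 states with every (state, symbol) defined. Accept strings end in {0,3}, Reject strings end in {1,2}; accept={0,3}.

states=4 start=0 accept={0,3} delta: 0a->1 0b->1 0c->1 1a->0 1b->2 1c->3 2a->0 2b->0 2c->1 3a->1 3b->0 3c->2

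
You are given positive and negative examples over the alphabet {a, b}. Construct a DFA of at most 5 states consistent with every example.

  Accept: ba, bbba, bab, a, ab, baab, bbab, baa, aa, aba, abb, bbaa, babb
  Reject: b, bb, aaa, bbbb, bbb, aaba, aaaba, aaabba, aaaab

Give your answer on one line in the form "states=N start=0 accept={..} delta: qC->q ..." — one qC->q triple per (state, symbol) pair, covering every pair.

states=4 start=0 accept={1,2} delta: 0a->1 0b->0 1a->2 1b->1 2a->3 2b->2 3a->0 3b->2

Grow the machine one transition at a time. Run the examples from 0; the earliest place one falls off (shortest prefix, ties alphabetical) gets sent to the lowest-numbered state that keeps every Accept/Reject pair distinguishable — a pair clashes when both reach the same state with identical unread suffix — and to a fresh state only if none does.
a: 0a undefined. 0a->0: no, ba/aaba meet in 0 with "ba" left. Open state 1: 0a->1.
b: 0b undefined. 0b->0: ok.
aa: 1a undefined. 1a->0: no, ba/aaa meet in 1. 1a->1: no, ba/aaa meet in 1. Open state 2: 1a->2.
ab: 1b undefined. 1b->0: no, bab/b meet in 0. 1b->1: ok.
aaa: 2a undefined. 2a->0: no, ba/aaaba meet in 1. 2a->1: no, ba/aaa meet in 1. 2a->2: no, baab/aaaab meet in 2 with "b" left. Open state 3: 2a->3.
aab: 2b undefined. 2b->0: no, ba/aaba meet in 1. 2b->1: no, baa/aaba meet in 2. 2b->2: ok.
aaaa: 3a undefined. 3a->0: ok.
aaab: 3b undefined. 3b->0: no, ba/aaaba meet in 1. 3b->1: no, baab/aaaba meet in 2. 3b->2: ok.
All examples now run through 4 states with every (state, symbol) defined. Accept strings end in {1,2}, Reject strings end in {0,3}; accept={1,2}.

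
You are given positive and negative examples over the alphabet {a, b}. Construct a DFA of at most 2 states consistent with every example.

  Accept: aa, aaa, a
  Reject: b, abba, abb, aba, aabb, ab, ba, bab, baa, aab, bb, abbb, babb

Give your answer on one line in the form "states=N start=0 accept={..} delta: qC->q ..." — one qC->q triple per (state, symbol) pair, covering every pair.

states=2 start=0 accept={0} delta: 0a->0 0b->1 1a->1 1b->1

Grow the machine one transition at a time. Run the examples from 0; the earliest place one falls off (shortest prefix, ties alphabetical) gets sent to the lowest-numbered state that keeps every Accept/Reject pair distinguishable — a pair clashes when both reach the same state with identical unread suffix — and to a fresh state only if none does.
a: 0a undefined. 0a->0: ok.
b: 0b undefined. 0b->0: no, aa/b meet in 0. Open state 1: 0b->1.
ba: 1a undefined. 1a->0: no, aa/aba meet in 0. 1a->1: ok.
bb: 1b undefined. 1b->0: no, aa/abba meet in 0. 1b->1: ok.
All examples now run through 2 states with every (state, symbol) defined. Accept strings end in {0}, Reject strings end in {1}; accept={0}.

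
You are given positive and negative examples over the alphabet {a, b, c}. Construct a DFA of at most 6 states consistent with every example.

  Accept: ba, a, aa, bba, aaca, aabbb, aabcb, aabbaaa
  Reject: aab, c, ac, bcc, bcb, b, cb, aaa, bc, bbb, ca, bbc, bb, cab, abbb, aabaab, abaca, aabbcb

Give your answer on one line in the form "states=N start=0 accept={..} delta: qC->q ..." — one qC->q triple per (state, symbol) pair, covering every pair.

states=6 start=0 accept={1,3,5} delta: 0a->1 0b->0 0c->2 1a->3 1b->0 1c->2 2a->0 2b->0 2c->0 3a->0 3b->4 3c->0 4a->0 4b->5 4c->4 5a->0 5b->1 5c->0

State merging on the prefix tree: take the shortest (then alphabetical) example prefix whose next move is undefined and point that move at state 0, else 1, else 2, ...; a target is out if some Accept/Reject pair would then sit in one state with the same input left (inseparable). If every existing state is out, open a new one.
a: 0a undefined. 0a->0: no, a/aaa meet in 0. Open state 1: 0a->1.
b: 0b undefined. 0b->0: ok.
c: 0c undefined. 0c->0: no, ba/ca meet in 1. 0c->1: no, ba/c meet in 1. Open state 2: 0c->2.
aa: 1a undefined. 1a->0: no, ba/aaa meet in 1. 1a->1: no, ba/aaa meet in 1. 1a->2: no, aa/c meet in 2. Open state 3: 1a->3.
ab: 1b undefined. 1b->0: ok.
ac: 1c undefined. 1c->0: no, ba/abaca meet in 1. 1c->1: no, ba/ac meet in 1. 1c->2: ok.
ca: 2a undefined. 2a->0: ok.
cb: 2b undefined. 2b->0: ok.
aaa: 3a undefined. 3a->0: ok.
aab: 3b undefined. 3b->0: no, aabbb/aab meet in 0. 3b->1: no, ba/aab meet in 1. 3b->2: no, aabbb/bcb meet in 0. 3b->3: no, aa/aab meet in 3. Open state 4: 3b->4.
aac: 3c undefined. 3c->0: ok.
bcc: 2c undefined. 2c->0: ok.
aaba: 4a undefined. 4a->0: ok.
aabb: 4b undefined. 4b->0: no, aabbb/bcc meet in 0. 4b->1: no, aabbb/bcc meet in 0. 4b->2: no, aabbb/bcc meet in 0. 4b->3: no, aabbb/aab meet in 4. 4b->4: no, aabbb/aab meet in 4. Open state 5: 4b->5.
aabc: 4c undefined. 4c->0: no, aabcb/bcc meet in 0. 4c->1: no, aabcb/bcc meet in 0. 4c->2: no, aabcb/bcc meet in 0. 4c->3: no, aabcb/aab meet in 4. 4c->4: ok.
aabba: 5a undefined. 5a->0: ok.
aabbb: 5b undefined. 5b->0: no, aabbb/bcc meet in 0. 5b->1: ok.
aabbc: 5c undefined. 5c->0: ok.
All examples now run through 6 states with every (state, symbol) defined. Accept strings end in {1,3,5}, Reject strings end in {0,2,4}; accept={1,3,5}.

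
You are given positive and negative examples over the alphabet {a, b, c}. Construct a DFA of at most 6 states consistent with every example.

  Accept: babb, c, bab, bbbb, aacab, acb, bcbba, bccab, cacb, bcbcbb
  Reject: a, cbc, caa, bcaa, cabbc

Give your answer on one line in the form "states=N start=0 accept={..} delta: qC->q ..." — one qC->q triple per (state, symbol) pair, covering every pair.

Fold the examples into a partial DFA from state 0: repeatedly fix the first undefined (state, symbol) met by the shortest-then-alphabetical prefix, trying targets in increasing order and rejecting any under which an Accept and a Reject string meet in one state with the same remainder; add a state when all current targets are rejected. Accepting states are where Accept strings end.
a: 0a undefined. 0a->0: ok.
b: 0b undefined. 0b->0: no, babb/a meet in 0. Open state 1: 0b->1.
c: 0c undefined. 0c->0: no, c/a meet in 0. 0c->1: ok.
ba: 1a undefined. 1a->0: ok.
bb: 1b undefined. 1b->0: no, babb/a meet in 0. 1b->1: ok.
bc: 1c undefined. 1c->0: no, bcbba/a meet in 0. 1c->1: no, babb/cbc meet in 1. Open state 2: 1c->2.
bca: 2a undefined. 2a->0: ok.
bcb: 2b undefined. 2b->0: no, bcbba/a meet in 0. 2b->1: no, bcbba/a meet in 0. 2b->2: no, bcbba/a meet in 0. Open state 3: 2b->3.
bcc: 2c undefined. 2c->0: ok.
bcbb: 3b undefined. 3b->0: no, bcbba/a meet in 0. 3b->1: no, bcbba/a meet in 0. 3b->2: no, bcbba/a meet in 0. 3b->3: ok.
bcbc: 3c undefined. 3c->0: ok.
bcbba: 3a undefined. 3a->0: no, bcbba/a meet in 0. 3a->1: ok.
All examples now run through 4 states with every (state, symbol) defined. Accept strings end in {1}, Reject strings end in {0,2}; accept={1}.

states=4 start=0 accept={1} delta: 0a->0 0b->1 0c->1 1a->0 1b->1 1c->2 2a->0 2b->3 2c->0 3a->1 3b->3 3c->0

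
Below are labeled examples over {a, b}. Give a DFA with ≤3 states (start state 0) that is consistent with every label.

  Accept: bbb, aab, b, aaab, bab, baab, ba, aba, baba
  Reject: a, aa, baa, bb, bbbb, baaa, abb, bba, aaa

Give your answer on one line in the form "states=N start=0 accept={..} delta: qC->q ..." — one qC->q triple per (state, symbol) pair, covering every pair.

State merging on the prefix tree: take the shortest (then alphabetical) example prefix whose next move is undefined and point that move at state 0, else 1, else 2, ...; a target is out if some Accept/Reject pair would then sit in one state with the same input left (inseparable). If every existing state is out, open a new one.
a: 0a undefined. 0a->0: ok.
b: 0b undefined. 0b->0: no, bbb/a meet in 0. Open state 1: 0b->1.
ba: 1a undefined. 1a->0: no, ba/a meet in 0. 1a->1: no, aab/baa meet in 1. Open state 2: 1a->2.
bb: 1b undefined. 1b->0: ok.
baa: 2a undefined. 2a->0: ok.
bab: 2b undefined. 2b->0: no, bab/a meet in 0. 2b->1: ok.
All examples now run through 3 states with every (state, symbol) defined. Accept strings end in {1,2}, Reject strings end in {0}; accept={1,2}.

states=3 start=0 accept={1,2} delta: 0a->0 0b->1 1a->2 1b->0 2a->0 2b->1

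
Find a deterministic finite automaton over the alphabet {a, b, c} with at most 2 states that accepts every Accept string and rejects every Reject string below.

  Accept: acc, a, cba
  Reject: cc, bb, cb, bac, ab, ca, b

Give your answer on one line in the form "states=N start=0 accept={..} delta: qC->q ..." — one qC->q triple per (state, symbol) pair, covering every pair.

Grow the machine one transition at a time. Run the examples from 0; the earliest place one falls off (shortest prefix, ties alphabetical) gets sent to the lowest-numbered state that keeps every Accept/Reject pair distinguishable — a pair clashes when both reach the same state with identical unread suffix — and to a fresh state only if none does.
a: 0a undefined. 0a->0: no, acc/cc meet in 0 with "cc" left. Open state 1: 0a->1.
b: 0b undefined. 0b->0: ok.
c: 0c undefined. 0c->0: no, a/ca meet in 1. 0c->1: ok.
ab: 1b undefined. 1b->0: ok.
ac: 1c undefined. 1c->0: ok.
ca: 1a undefined. 1a->0: ok.
All examples now run through 2 states with every (state, symbol) defined. Accept strings end in {1}, Reject strings end in {0}; accept={1}.

states=2 start=0 accept={1} delta: 0a->1 0b->0 0c->1 1a->0 1b->0 1c->0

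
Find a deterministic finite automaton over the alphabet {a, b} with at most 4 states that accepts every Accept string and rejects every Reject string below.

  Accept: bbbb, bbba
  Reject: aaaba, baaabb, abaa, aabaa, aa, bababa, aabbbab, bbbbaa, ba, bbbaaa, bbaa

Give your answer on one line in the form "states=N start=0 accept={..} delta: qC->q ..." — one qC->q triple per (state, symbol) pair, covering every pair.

Grow the machine one transition at a time. Run the examples from 0; the earliest place one falls off (shortest prefix, ties alphabetical) gets sent to the lowest-numbered state that keeps every Accept/Reject pair distinguishable — a pair clashes when both reach the same state with identical unread suffix — and to a fresh state only if none does.
a: 0a undefined. 0a->0: ok.
b: 0b undefined. 0b->0: no, bbbb/aaaba meet in 0. Open state 1: 0b->1.
ba: 1a undefined. 1a->0: ok.
bb: 1b undefined. 1b->0: no, bbbb/aaaba meet in 0. 1b->1: no, bbbb/baaabb meet in 1. Open state 2: 1b->2.
bba: 2a undefined. 2a->0: ok.
bbb: 2b undefined. 2b->0: no, bbbb/aabbbab meet in 1. 2b->1: no, bbbb/baaabb meet in 2. 2b->2: no, bbbb/baaabb meet in 2. Open state 3: 2b->3.
bbba: 3a undefined. 3a->0: no, bbba/aaaba meet in 0. 3a->1: ok.
bbbb: 3b undefined. 3b->0: no, bbbb/aaaba meet in 0. 3b->1: ok.
All examples now run through 4 states with every (state, symbol) defined. Accept strings end in {1}, Reject strings end in {0,2}; accept={1}.

states=4 start=0 accept={1} delta: 0a->0 0b->1 1a->0 1b->2 2a->0 2b->3 3a->1 3b->1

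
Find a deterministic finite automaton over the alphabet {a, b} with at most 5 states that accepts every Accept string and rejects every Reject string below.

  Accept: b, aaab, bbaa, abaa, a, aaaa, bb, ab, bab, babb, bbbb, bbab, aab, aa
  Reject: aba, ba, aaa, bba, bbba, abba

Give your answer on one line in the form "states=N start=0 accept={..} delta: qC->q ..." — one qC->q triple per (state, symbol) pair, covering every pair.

Grow the machine one transition at a time. Run the examples from 0; the earliest place one falls off (shortest prefix, ties alphabetical) gets sent to the lowest-numbered state that keeps every Accept/Reject pair distinguishable — a pair clashes when both reach the same state with identical unread suffix — and to a fresh state only if none does.
a: 0a undefined. 0a->0: no, a/aaa meet in 0. Open state 1: 0a->1.
b: 0b undefined. 0b->0: no, a/ba meet in 1. 0b->1: no, aa/ba meet in 1 with "a" left. Open state 2: 0b->2.
aa: 1a undefined. 1a->0: no, a/aaa meet in 1. 1a->1: no, a/aaa meet in 1. 1a->2: ok.
ab: 1b undefined. 1b->0: no, a/aba meet in 1. 1b->1: no, b/aba meet in 2. 1b->2: ok.
ba: 2a undefined. 2a->0: ok.
bb: 2b undefined. 2b->0: no, abaa/bba meet in 1. 2b->1: no, b/bba meet in 2. 2b->2: ok.
All examples now run through 3 states with every (state, symbol) defined. Accept strings end in {1,2}, Reject strings end in {0}; accept={1,2}.

states=3 start=0 accept={1,2} delta: 0a->1 0b->2 1a->2 1b->2 2a->0 2b->2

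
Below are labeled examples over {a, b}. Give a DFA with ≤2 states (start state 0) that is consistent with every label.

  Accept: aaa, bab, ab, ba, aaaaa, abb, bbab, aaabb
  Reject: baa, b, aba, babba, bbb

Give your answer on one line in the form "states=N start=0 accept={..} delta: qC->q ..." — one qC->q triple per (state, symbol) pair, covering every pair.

states=2 start=0 accept={1} delta: 0a->1 0b->0 1a->0 1b->1

Grow the machine one transition at a time. Run the examples from 0; the earliest place one falls off (shortest prefix, ties alphabetical) gets sent to the lowest-numbered state that keeps every Accept/Reject pair distinguishable — a pair clashes when both reach the same state with identical unread suffix — and to a fresh state only if none does.
a: 0a undefined. 0a->0: no, ab/b meet in 0 with "b" left. Open state 1: 0a->1.
b: 0b undefined. 0b->0: ok.
aa: 1a undefined. 1a->0: ok.
ab: 1b undefined. 1b->0: no, aaa/aba meet in 1. 1b->1: ok.
All examples now run through 2 states with every (state, symbol) defined. Accept strings end in {1}, Reject strings end in {0}; accept={1}.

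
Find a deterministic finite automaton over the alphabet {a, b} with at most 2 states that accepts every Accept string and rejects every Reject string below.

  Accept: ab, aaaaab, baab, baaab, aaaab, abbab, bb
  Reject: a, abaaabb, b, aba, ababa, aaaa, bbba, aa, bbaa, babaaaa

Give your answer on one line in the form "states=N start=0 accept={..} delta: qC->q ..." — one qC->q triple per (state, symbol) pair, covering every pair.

Grow the machine one transition at a time. Run the examples from 0; the earliest place one falls off (shortest prefix, ties alphabetical) gets sent to the lowest-numbered state that keeps every Accept/Reject pair distinguishable — a pair clashes when both reach the same state with identical unread suffix — and to a fresh state only if none does.
a: 0a undefined. 0a->0: no, ab/b meet in 0 with "b" left. Open state 1: 0a->1.
b: 0b undefined. 0b->0: no, bb/b meet in 0. 0b->1: ok.
aa: 1a undefined. 1a->0: no, baaab/a meet in 1. 1a->1: ok.
ab: 1b undefined. 1b->0: ok.
All examples now run through 2 states with every (state, symbol) defined. Accept strings end in {0}, Reject strings end in {1}; accept={0}.

states=2 start=0 accept={0} delta: 0a->1 0b->1 1a->1 1b->0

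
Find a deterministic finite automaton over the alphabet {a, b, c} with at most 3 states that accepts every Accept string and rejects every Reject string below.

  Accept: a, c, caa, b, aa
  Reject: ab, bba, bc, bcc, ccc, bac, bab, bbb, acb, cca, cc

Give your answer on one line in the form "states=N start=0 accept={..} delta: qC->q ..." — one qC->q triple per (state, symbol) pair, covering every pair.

states=3 start=0 accept={1} delta: 0a->1 0b->1 0c->1 1a->1 1b->2 1c->2 2a->0 2b->0 2c->0

Fold the examples into a partial DFA from state 0: repeatedly fix the first undefined (state, symbol) met by the shortest-then-alphabetical prefix, trying targets in increasing order and rejecting any under which an Accept and a Reject string meet in one state with the same remainder; add a state when all current targets are rejected. Accepting states are where Accept strings end.
a: 0a undefined. 0a->0: no, b/ab meet in 0 with "b" left. Open state 1: 0a->1.
b: 0b undefined. 0b->0: no, a/bba meet in 1. 0b->1: ok.
c: 0c undefined. 0c->0: no, a/cca meet in 1. 0c->1: ok.
aa: 1a undefined. 1a->0: no, a/bac meet in 1. 1a->1: ok.
ab: 1b undefined. 1b->0: no, a/bba meet in 1. 1b->1: no, a/ab meet in 1. Open state 2: 1b->2.
ac: 1c undefined. 1c->0: no, a/bcc meet in 1. 1c->1: no, a/bc meet in 1. 1c->2: ok.
acb: 2b undefined. 2b->0: ok.
bba: 2a undefined. 2a->0: ok.
bcc: 2c undefined. 2c->0: ok.
All examples now run through 3 states with every (state, symbol) defined. Accept strings end in {1}, Reject strings end in {0,2}; accept={1}.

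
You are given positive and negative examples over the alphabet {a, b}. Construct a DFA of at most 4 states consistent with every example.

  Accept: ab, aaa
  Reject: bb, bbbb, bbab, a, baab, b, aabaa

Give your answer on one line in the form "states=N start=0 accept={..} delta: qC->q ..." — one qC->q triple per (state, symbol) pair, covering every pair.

State merging on the prefix tree: take the shortest (then alphabetical) example prefix whose next move is undefined and point that move at state 0, else 1, else 2, ...; a target is out if some Accept/Reject pair would then sit in one state with the same input left (inseparable). If every existing state is out, open a new one.
a: 0a undefined. 0a->0: no, ab/b meet in 0 with "b" left. Open state 1: 0a->1.
b: 0b undefined. 0b->0: no, ab/bbab meet in 1 with "b" left. 0b->1: no, ab/bb meet in 1 with "b" left. Open state 2: 0b->2.
aa: 1a undefined. 1a->0: no, aaa/a meet in 1. 1a->1: no, aaa/a meet in 1. 1a->2: ok.
ab: 1b undefined. 1b->0: ok.
ba: 2a undefined. 2a->0: no, ab/baab meet in 0. 2a->1: no, aaa/a meet in 1. 2a->2: no, aaa/b meet in 2. Open state 3: 2a->3.
bb: 2b undefined. 2b->0: no, ab/bb meet in 0. 2b->1: no, aaa/aabaa meet in 3. 2b->2: ok.
baa: 3a undefined. 3a->0: no, ab/aabaa meet in 0. 3a->1: no, ab/baab meet in 0. 3a->2: ok.
bbab: 3b undefined. 3b->0: no, ab/bbab meet in 0. 3b->1: ok.
All examples now run through 4 states with every (state, symbol) defined. Accept strings end in {0,3}, Reject strings end in {1,2}; accept={0,3}.

states=4 start=0 accept={0,3} delta: 0a->1 0b->2 1a->2 1b->0 2a->3 2b->2 3a->2 3b->1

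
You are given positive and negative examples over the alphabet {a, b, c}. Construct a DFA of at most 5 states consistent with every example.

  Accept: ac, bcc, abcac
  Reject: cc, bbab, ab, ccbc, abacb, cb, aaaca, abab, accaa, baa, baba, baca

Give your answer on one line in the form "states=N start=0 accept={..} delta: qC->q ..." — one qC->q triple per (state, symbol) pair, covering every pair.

Fold the examples into a partial DFA from state 0: repeatedly fix the first undefined (state, symbol) met by the shortest-then-alphabetical prefix, trying targets in increasing order and rejecting any under which an Accept and a Reject string meet in one state with the same remainder; add a state when all current targets are rejected. Accepting states are where Accept strings end.
a: 0a undefined. 0a->0: ok.
b: 0b undefined. 0b->0: no, bcc/cc meet in 0 with "cc" left. Open state 1: 0b->1.
c: 0c undefined. 0c->0: no, ac/cc meet in 0. 0c->1: no, ac/ab meet in 1. Open state 2: 0c->2.
ba: 1a undefined. 1a->0: ok.
bb: 1b undefined. 1b->0: ok.
bc: 1c undefined. 1c->0: ok.
cb: 2b undefined. 2b->0: ok.
cc: 2c undefined. 2c->0: ok.
baca: 2a undefined. 2a->0: ok.
All examples now run through 3 states with every (state, symbol) defined. Accept strings end in {2}, Reject strings end in {0,1}; accept={2}.

states=3 start=0 accept={2} delta: 0a->0 0b->1 0c->2 1a->0 1b->0 1c->0 2a->0 2b->0 2c->0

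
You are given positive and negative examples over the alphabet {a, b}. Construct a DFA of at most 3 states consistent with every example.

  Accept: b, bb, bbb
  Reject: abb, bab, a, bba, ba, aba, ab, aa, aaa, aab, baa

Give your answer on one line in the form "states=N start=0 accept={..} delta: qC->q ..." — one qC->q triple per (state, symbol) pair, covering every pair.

states=2 start=0 accept={0} delta: 0a->1 0b->0 1a->1 1b->1

Grow the machine one transition at a time. Run the examples from 0; the earliest place one falls off (shortest prefix, ties alphabetical) gets sent to the lowest-numbered state that keeps every Accept/Reject pair distinguishable — a pair clashes when both reach the same state with identical unread suffix — and to a fresh state only if none does.
a: 0a undefined. 0a->0: no, b/ab meet in 0 with "b" left. Open state 1: 0a->1.
b: 0b undefined. 0b->0: ok.
aa: 1a undefined. 1a->0: no, b/aa meet in 0. 1a->1: ok.
ab: 1b undefined. 1b->0: no, b/abb meet in 0. 1b->1: ok.
All examples now run through 2 states with every (state, symbol) defined. Accept strings end in {0}, Reject strings end in {1}; accept={0}.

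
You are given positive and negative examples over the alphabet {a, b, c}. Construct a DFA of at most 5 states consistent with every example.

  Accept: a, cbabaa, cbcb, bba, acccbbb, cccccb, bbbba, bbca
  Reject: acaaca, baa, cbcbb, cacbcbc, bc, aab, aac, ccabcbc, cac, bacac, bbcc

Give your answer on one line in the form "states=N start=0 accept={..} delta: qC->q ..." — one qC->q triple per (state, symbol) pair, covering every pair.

Grow the machine one transition at a time. Run the examples from 0; the earliest place one falls off (shortest prefix, ties alphabetical) gets sent to the lowest-numbered state that keeps every Accept/Reject pair distinguishable — a pair clashes when both reach the same state with identical unread suffix — and to a fresh state only if none does.
a: 0a undefined. 0a->0: ok.
b: 0b undefined. 0b->0: no, a/baa meet in 0. Open state 1: 0b->1.
c: 0c undefined. 0c->0: no, a/acaaca meet in 0. 0c->1: ok.
ba: 1a undefined. 1a->0: no, a/acaaca meet in 0. 1a->1: ok.
bb: 1b undefined. 1b->0: no, cbabaa/baa meet in 1. 1b->1: no, cbabaa/baa meet in 1. Open state 2: 1b->2.
bc: 1c undefined. 1c->0: no, a/acaaca meet in 0. 1c->1: ok.
bba: 2a undefined. 2a->0: no, cbabaa/acaaca meet in 1. 2a->1: no, cbabaa/acaaca meet in 1. 2a->2: ok.
bbb: 2b undefined. 2b->0: no, acccbbb/acaaca meet in 1. 2b->1: no, cbabaa/acaaca meet in 1. 2b->2: ok.
bbc: 2c undefined. 2c->0: no, cbabaa/cbcbb meet in 2. 2c->1: no, cbabaa/cbcbb meet in 2. 2c->2: no, cbabaa/cbcbb meet in 2. Open state 3: 2c->3.
bbca: 3a undefined. 3a->0: ok.
bbcc: 3c undefined. 3c->0: no, a/bbcc meet in 0. 3c->1: ok.
cbcb: 3b undefined. 3b->0: ok.
All examples now run through 4 states with every (state, symbol) defined. Accept strings end in {0,2}, Reject strings end in {1}; accept={0,2}.

states=4 start=0 accept={0,2} delta: 0a->0 0b->1 0c->1 1a->1 1b->2 1c->1 2a->2 2b->2 2c->3 3a->0 3b->0 3c->1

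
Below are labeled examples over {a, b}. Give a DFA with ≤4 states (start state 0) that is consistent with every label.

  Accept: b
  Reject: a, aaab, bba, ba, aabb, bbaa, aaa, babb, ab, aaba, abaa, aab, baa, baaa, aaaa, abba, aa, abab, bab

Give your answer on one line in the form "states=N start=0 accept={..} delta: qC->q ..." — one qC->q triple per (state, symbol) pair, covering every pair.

states=2 start=0 accept={0} delta: 0a->1 0b->0 1a->1 1b->1

Fold the examples into a partial DFA from state 0: repeatedly fix the first undefined (state, symbol) met by the shortest-then-alphabetical prefix, trying targets in increasing order and rejecting any under which an Accept and a Reject string meet in one state with the same remainder; add a state when all current targets are rejected. Accepting states are where Accept strings end.
a: 0a undefined. 0a->0: no, b/aaab meet in 0 with "b" left. Open state 1: 0a->1.
b: 0b undefined. 0b->0: ok.
aa: 1a undefined. 1a->0: no, b/aabb meet in 0. 1a->1: ok.
ab: 1b undefined. 1b->0: no, b/aaab meet in 0. 1b->1: ok.
All examples now run through 2 states with every (state, symbol) defined. Accept strings end in {0}, Reject strings end in {1}; accept={0}.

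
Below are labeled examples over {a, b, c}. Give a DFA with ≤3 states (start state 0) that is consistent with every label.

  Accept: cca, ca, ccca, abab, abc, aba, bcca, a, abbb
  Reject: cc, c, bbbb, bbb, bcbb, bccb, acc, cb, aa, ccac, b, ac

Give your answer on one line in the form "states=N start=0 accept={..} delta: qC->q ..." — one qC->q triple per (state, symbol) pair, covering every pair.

State merging on the prefix tree: take the shortest (then alphabetical) example prefix whose next move is undefined and point that move at state 0, else 1, else 2, ...; a target is out if some Accept/Reject pair would then sit in one state with the same input left (inseparable). If every existing state is out, open a new one.
a: 0a undefined. 0a->0: no, a/aa meet in 0. Open state 1: 0a->1.
b: 0b undefined. 0b->0: ok.
c: 0c undefined. 0c->0: ok.
aa: 1a undefined. 1a->0: ok.
ab: 1b undefined. 1b->0: no, abab/cc meet in 0. 1b->1: no, abab/cc meet in 0. Open state 2: 1b->2.
ac: 1c undefined. 1c->0: ok.
aba: 2a undefined. 2a->0: no, abab/cc meet in 0. 2a->1: ok.
abb: 2b undefined. 2b->0: no, abbb/cc meet in 0. 2b->1: ok.
abc: 2c undefined. 2c->0: no, abc/cc meet in 0. 2c->1: ok.
All examples now run through 3 states with every (state, symbol) defined. Accept strings end in {1,2}, Reject strings end in {0}; accept={1,2}.

states=3 start=0 accept={1,2} delta: 0a->1 0b->0 0c->0 1a->0 1b->2 1c->0 2a->1 2b->1 2c->1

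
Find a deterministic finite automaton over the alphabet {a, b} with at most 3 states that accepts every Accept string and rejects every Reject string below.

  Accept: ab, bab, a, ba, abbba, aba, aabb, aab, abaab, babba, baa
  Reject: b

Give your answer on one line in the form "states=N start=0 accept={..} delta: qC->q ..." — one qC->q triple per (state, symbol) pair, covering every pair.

State merging on the prefix tree: take the shortest (then alphabetical) example prefix whose next move is undefined and point that move at state 0, else 1, else 2, ...; a target is out if some Accept/Reject pair would then sit in one state with the same input left (inseparable). If every existing state is out, open a new one.
a: 0a undefined. 0a->0: no, ab/b meet in 0 with "b" left. Open state 1: 0a->1.
b: 0b undefined. 0b->0: ok.
aa: 1a undefined. 1a->0: no, aabb/b meet in 0. 1a->1: ok.
ab: 1b undefined. 1b->0: no, ab/b meet in 0. 1b->1: ok.
All examples now run through 2 states with every (state, symbol) defined. Accept strings end in {1}, Reject strings end in {0}; accept={1}.

states=2 start=0 accept={1} delta: 0a->1 0b->0 1a->1 1b->1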